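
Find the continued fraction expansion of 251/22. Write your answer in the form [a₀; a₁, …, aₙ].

[11; 2, 2, 4]

Run the Euclidean algorithm, recording each quotient:
251 ÷ 22 → quotient 11, remainder 9
22 ÷ 9 → quotient 2, remainder 4
9 ÷ 4 → quotient 2, remainder 1
4 ÷ 1 → quotient 4, remainder 0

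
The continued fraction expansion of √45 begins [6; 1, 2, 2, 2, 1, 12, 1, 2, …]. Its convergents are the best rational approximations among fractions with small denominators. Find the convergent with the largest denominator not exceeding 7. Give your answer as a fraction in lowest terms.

a_0 = 6: 6/1  (≤ bound)
a_1 = 1: 7/1  (≤ bound)
a_2 = 2: 20/3  (≤ bound)
a_3 = 2: 47/7  (≤ bound)
a_4 = 2: 114/17  (> 7, stop)

47/7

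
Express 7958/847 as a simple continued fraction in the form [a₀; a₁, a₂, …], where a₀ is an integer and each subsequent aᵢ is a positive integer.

[9; 2, 1, 1, 8, 3, 6]

Apply division with remainder until the remainder is 0:
7958 ÷ 847 → quotient 9, remainder 335
847 ÷ 335 → quotient 2, remainder 177
335 ÷ 177 → quotient 1, remainder 158
177 ÷ 158 → quotient 1, remainder 19
158 ÷ 19 → quotient 8, remainder 6
19 ÷ 6 → quotient 3, remainder 1
6 ÷ 1 → quotient 6, remainder 0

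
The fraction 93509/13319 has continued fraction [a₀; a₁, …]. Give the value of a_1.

Repeatedly divide and take the remainder:
93509 = 7·13319 + 276, so a_0 = 7
13319 = 48·276 + 71, so a_1 = 48

48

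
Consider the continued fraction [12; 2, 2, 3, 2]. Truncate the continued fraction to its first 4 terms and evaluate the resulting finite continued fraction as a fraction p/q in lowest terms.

211/17

Start with 3.
2 + 1/(3/1) = 2 + 1/3 = 7/3
2 + 1/(7/3) = 2 + 3/7 = 17/7
12 + 1/(17/7) = 12 + 7/17 = 211/17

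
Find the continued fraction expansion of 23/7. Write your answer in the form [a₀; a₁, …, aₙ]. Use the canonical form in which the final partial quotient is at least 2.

23 ÷ 7 → quotient 3, remainder 2
7 ÷ 2 → quotient 3, remainder 1
2 ÷ 1 → quotient 2, remainder 0

[3; 3, 2]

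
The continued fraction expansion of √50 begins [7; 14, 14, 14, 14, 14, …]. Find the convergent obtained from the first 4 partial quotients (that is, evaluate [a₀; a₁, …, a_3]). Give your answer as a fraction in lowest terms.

Build up convergents one term at a time:
a_0 = 7: 7/1
a_1 = 14: 99/14
a_2 = 14: 1393/197
a_3 = 14: 19601/2772

19601/2772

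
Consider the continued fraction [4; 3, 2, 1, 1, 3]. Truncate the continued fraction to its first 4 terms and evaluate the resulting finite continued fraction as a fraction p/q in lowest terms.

43/10

Work from the innermost term outward:
Start with 1.
2 + 1/(1/1) = 2 + 1/1 = 3/1
3 + 1/(3/1) = 3 + 1/3 = 10/3
4 + 1/(10/3) = 4 + 3/10 = 43/10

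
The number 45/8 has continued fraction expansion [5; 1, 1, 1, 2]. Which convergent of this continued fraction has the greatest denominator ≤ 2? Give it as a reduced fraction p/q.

11/2

List convergents until the denominator exceeds the bound:
a_0 = 5: 5/1  (≤ bound)
a_1 = 1: 6/1  (≤ bound)
a_2 = 1: 11/2  (≤ bound)
a_3 = 1: 17/3  (> 2, stop)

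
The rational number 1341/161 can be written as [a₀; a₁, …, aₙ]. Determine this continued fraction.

[8; 3, 26, 2]

1341 ÷ 161 → quotient 8, remainder 53
161 ÷ 53 → quotient 3, remainder 2
53 ÷ 2 → quotient 26, remainder 1
2 ÷ 1 → quotient 2, remainder 0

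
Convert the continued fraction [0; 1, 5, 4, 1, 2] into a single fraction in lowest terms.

Start with 2.
1 + 1/(2/1) = 1 + 1/2 = 3/2
4 + 1/(3/2) = 4 + 2/3 = 14/3
5 + 1/(14/3) = 5 + 3/14 = 73/14
1 + 1/(73/14) = 1 + 14/73 = 87/73
0 + 1/(87/73) = 0 + 73/87 = 73/87

73/87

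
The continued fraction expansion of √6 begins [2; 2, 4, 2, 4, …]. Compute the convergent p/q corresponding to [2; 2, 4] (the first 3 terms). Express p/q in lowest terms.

Start with 4.
2 + 1/(4/1) = 2 + 1/4 = 9/4
2 + 1/(9/4) = 2 + 4/9 = 22/9

22/9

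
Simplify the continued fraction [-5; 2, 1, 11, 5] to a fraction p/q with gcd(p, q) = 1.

a_0 = -5: -5/1
a_1 = 2: -9/2
a_2 = 1: -14/3
a_3 = 11: -163/35
a_4 = 5: -829/178

-829/178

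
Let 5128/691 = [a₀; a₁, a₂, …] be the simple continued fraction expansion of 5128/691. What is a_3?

1

Run the Euclidean algorithm, recording each quotient:
⌊5128/691⌋ = 7, remainder 291
⌊691/291⌋ = 2, remainder 109
⌊291/109⌋ = 2, remainder 73
⌊109/73⌋ = 1, remainder 36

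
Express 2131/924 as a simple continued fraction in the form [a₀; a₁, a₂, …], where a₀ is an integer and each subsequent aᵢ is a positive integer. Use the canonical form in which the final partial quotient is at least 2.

Repeatedly divide and take the remainder:
⌊2131/924⌋ = 2, remainder 283
⌊924/283⌋ = 3, remainder 75
⌊283/75⌋ = 3, remainder 58
⌊75/58⌋ = 1, remainder 17
⌊58/17⌋ = 3, remainder 7
⌊17/7⌋ = 2, remainder 3
⌊7/3⌋ = 2, remainder 1
⌊3/1⌋ = 3, remainder 0

[2; 3, 3, 1, 3, 2, 2, 3]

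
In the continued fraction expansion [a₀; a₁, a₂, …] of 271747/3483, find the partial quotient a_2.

Run the Euclidean algorithm, recording each quotient:
271747 = 78·3483 + 73, so a_0 = 78
3483 = 47·73 + 52, so a_1 = 47
73 = 1·52 + 21, so a_2 = 1

1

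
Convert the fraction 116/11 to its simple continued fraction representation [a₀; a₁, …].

[10; 1, 1, 5]

116 = 10·11 + 6, so a_0 = 10
11 = 1·6 + 5, so a_1 = 1
6 = 1·5 + 1, so a_2 = 1
5 = 5·1 + 0, so a_3 = 5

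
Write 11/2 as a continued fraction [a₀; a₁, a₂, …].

[5; 2]

11 = 5·2 + 1, so a_0 = 5
2 = 2·1 + 0, so a_1 = 2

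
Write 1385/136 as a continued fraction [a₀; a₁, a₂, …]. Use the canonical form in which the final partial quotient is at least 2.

1385 = 10·136 + 25, so a_0 = 10
136 = 5·25 + 11, so a_1 = 5
25 = 2·11 + 3, so a_2 = 2
11 = 3·3 + 2, so a_3 = 3
3 = 1·2 + 1, so a_4 = 1
2 = 2·1 + 0, so a_5 = 2

[10; 5, 2, 3, 1, 2]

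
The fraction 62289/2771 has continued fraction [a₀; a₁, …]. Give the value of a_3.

62289 ÷ 2771 → quotient 22, remainder 1327
2771 ÷ 1327 → quotient 2, remainder 117
1327 ÷ 117 → quotient 11, remainder 40
117 ÷ 40 → quotient 2, remainder 37

2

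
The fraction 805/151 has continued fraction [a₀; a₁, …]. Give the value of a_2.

Repeatedly divide and take the remainder:
⌊805/151⌋ = 5, remainder 50
⌊151/50⌋ = 3, remainder 1
⌊50/1⌋ = 50, remainder 0

50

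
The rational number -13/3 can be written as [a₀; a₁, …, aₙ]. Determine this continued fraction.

⌊-13/3⌋ = -5, remainder 2
⌊3/2⌋ = 1, remainder 1
⌊2/1⌋ = 2, remainder 0

[-5; 1, 2]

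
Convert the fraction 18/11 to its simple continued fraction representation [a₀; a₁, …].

18 = 1·11 + 7, so a_0 = 1
11 = 1·7 + 4, so a_1 = 1
7 = 1·4 + 3, so a_2 = 1
4 = 1·3 + 1, so a_3 = 1
3 = 3·1 + 0, so a_4 = 3

[1; 1, 1, 1, 3]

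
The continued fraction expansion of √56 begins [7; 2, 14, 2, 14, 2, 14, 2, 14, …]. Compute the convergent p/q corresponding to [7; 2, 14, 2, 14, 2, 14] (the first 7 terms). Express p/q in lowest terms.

194873/26041

Use the convergent recurrence hₖ = aₖ·hₖ₋₁ + hₖ₋₂ (and likewise for the denominators kₖ):
a_0 = 7: 7/1
a_1 = 2: 15/2
a_2 = 14: 217/29
a_3 = 2: 449/60
a_4 = 14: 6503/869
a_5 = 2: 13455/1798
a_6 = 14: 194873/26041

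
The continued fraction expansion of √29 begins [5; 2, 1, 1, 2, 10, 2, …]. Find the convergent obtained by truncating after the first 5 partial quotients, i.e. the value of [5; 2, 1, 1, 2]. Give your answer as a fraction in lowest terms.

70/13

Use the convergent recurrence hₖ = aₖ·hₖ₋₁ + hₖ₋₂ (and likewise for the denominators kₖ):
a_0 = 5: 5/1
a_1 = 2: 11/2
a_2 = 1: 16/3
a_3 = 1: 27/5
a_4 = 2: 70/13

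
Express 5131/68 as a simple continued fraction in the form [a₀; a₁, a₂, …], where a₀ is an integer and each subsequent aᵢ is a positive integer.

[75; 2, 5, 6]

5131 ÷ 68 → quotient 75, remainder 31
68 ÷ 31 → quotient 2, remainder 6
31 ÷ 6 → quotient 5, remainder 1
6 ÷ 1 → quotient 6, remainder 0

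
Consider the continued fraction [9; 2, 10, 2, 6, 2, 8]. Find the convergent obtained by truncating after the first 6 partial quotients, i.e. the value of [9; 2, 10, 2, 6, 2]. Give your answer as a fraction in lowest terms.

5819/614

a_0 = 9: 9/1
a_1 = 2: 19/2
a_2 = 10: 199/21
a_3 = 2: 417/44
a_4 = 6: 2701/285
a_5 = 2: 5819/614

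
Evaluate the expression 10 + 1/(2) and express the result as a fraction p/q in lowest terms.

21/2

Start with 2.
10 + 1/(2/1) = 10 + 1/2 = 21/2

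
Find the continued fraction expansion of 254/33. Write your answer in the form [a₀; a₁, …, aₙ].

⌊254/33⌋ = 7, remainder 23
⌊33/23⌋ = 1, remainder 10
⌊23/10⌋ = 2, remainder 3
⌊10/3⌋ = 3, remainder 1
⌊3/1⌋ = 3, remainder 0

[7; 1, 2, 3, 3]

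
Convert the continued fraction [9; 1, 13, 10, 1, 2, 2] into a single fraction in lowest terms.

a_0 = 9: 9/1
a_1 = 1: 10/1
a_2 = 13: 139/14
a_3 = 10: 1400/141
a_4 = 1: 1539/155
a_5 = 2: 4478/451
a_6 = 2: 10495/1057

10495/1057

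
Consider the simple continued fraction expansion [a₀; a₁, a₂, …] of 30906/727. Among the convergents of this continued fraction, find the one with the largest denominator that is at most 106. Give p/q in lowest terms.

1828/43

a_0 = 42: 42/1  (≤ bound)
a_1 = 1: 43/1  (≤ bound)
a_2 = 1: 85/2  (≤ bound)
a_3 = 20: 1743/41  (≤ bound)
a_4 = 1: 1828/43  (≤ bound)
a_5 = 7: 14539/342  (> 106, stop)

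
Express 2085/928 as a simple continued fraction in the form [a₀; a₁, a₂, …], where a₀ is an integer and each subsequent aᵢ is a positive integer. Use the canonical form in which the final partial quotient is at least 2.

[2; 4, 19, 12]

⌊2085/928⌋ = 2, remainder 229
⌊928/229⌋ = 4, remainder 12
⌊229/12⌋ = 19, remainder 1
⌊12/1⌋ = 12, remainder 0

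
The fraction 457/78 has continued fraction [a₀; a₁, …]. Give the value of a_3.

11

457 = 5·78 + 67, so a_0 = 5
78 = 1·67 + 11, so a_1 = 1
67 = 6·11 + 1, so a_2 = 6
11 = 11·1 + 0, so a_3 = 11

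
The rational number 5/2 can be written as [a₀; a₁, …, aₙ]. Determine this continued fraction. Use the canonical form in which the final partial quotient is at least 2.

Run the Euclidean algorithm, recording each quotient:
5 = 2·2 + 1, so a_0 = 2
2 = 2·1 + 0, so a_1 = 2

[2; 2]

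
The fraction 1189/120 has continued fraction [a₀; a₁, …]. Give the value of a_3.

1

Apply division with remainder until the remainder is 0:
1189 ÷ 120 → quotient 9, remainder 109
120 ÷ 109 → quotient 1, remainder 11
109 ÷ 11 → quotient 9, remainder 10
11 ÷ 10 → quotient 1, remainder 1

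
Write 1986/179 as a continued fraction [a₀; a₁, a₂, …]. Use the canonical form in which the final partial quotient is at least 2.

[11; 10, 1, 1, 8]

⌊1986/179⌋ = 11, remainder 17
⌊179/17⌋ = 10, remainder 9
⌊17/9⌋ = 1, remainder 8
⌊9/8⌋ = 1, remainder 1
⌊8/1⌋ = 8, remainder 0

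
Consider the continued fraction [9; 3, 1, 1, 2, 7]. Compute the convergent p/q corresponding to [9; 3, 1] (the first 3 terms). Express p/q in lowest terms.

37/4

a_0 = 9: 9/1
a_1 = 3: 28/3
a_2 = 1: 37/4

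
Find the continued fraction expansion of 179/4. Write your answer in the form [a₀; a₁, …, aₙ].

179 = 44·4 + 3, so a_0 = 44
4 = 1·3 + 1, so a_1 = 1
3 = 3·1 + 0, so a_2 = 3

[44; 1, 3]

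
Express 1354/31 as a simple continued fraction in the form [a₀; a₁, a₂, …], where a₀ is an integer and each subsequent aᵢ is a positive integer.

[43; 1, 2, 10]

Apply division with remainder until the remainder is 0:
1354 ÷ 31 → quotient 43, remainder 21
31 ÷ 21 → quotient 1, remainder 10
21 ÷ 10 → quotient 2, remainder 1
10 ÷ 1 → quotient 10, remainder 0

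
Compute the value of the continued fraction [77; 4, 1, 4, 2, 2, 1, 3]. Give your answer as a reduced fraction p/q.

Start with 3.
1 + 1/(3/1) = 1 + 1/3 = 4/3
2 + 1/(4/3) = 2 + 3/4 = 11/4
2 + 1/(11/4) = 2 + 4/11 = 26/11
4 + 1/(26/11) = 4 + 11/26 = 115/26
1 + 1/(115/26) = 1 + 26/115 = 141/115
4 + 1/(141/115) = 4 + 115/141 = 679/141
77 + 1/(679/141) = 77 + 141/679 = 52424/679

52424/679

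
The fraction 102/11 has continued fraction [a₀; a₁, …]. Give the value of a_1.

102 = 9·11 + 3, so a_0 = 9
11 = 3·3 + 2, so a_1 = 3

3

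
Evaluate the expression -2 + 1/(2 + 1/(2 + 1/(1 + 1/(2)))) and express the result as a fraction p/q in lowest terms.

-30/19

Start with 2.
1 + 1/(2/1) = 1 + 1/2 = 3/2
2 + 1/(3/2) = 2 + 2/3 = 8/3
2 + 1/(8/3) = 2 + 3/8 = 19/8
-2 + 1/(19/8) = -2 + 8/19 = -30/19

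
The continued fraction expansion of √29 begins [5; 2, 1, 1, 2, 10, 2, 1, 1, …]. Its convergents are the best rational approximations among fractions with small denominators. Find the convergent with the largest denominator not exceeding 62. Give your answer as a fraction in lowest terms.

70/13

a_0 = 5: 5/1  (≤ bound)
a_1 = 2: 11/2  (≤ bound)
a_2 = 1: 16/3  (≤ bound)
a_3 = 1: 27/5  (≤ bound)
a_4 = 2: 70/13  (≤ bound)
a_5 = 10: 727/135  (> 62, stop)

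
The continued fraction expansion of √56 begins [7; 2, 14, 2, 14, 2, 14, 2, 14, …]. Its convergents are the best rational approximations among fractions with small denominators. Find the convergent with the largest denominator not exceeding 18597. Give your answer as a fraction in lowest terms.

List convergents until the denominator exceeds the bound:
a_0 = 7: 7/1  (≤ bound)
a_1 = 2: 15/2  (≤ bound)
a_2 = 14: 217/29  (≤ bound)
a_3 = 2: 449/60  (≤ bound)
a_4 = 14: 6503/869  (≤ bound)
a_5 = 2: 13455/1798  (≤ bound)
a_6 = 14: 194873/26041  (> 18597, stop)

13455/1798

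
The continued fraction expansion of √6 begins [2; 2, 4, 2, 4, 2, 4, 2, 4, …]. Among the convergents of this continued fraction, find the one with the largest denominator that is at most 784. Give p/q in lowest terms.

485/198

a_0 = 2: 2/1  (≤ bound)
a_1 = 2: 5/2  (≤ bound)
a_2 = 4: 22/9  (≤ bound)
a_3 = 2: 49/20  (≤ bound)
a_4 = 4: 218/89  (≤ bound)
a_5 = 2: 485/198  (≤ bound)
a_6 = 4: 2158/881  (> 784, stop)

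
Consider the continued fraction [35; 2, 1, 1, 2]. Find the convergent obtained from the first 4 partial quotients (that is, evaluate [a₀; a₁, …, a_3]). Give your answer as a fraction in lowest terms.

a_0 = 35: 35/1
a_1 = 2: 71/2
a_2 = 1: 106/3
a_3 = 1: 177/5

177/5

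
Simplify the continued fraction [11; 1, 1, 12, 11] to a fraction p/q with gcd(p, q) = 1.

3191/277

Start with 11.
12 + 1/(11/1) = 12 + 1/11 = 133/11
1 + 1/(133/11) = 1 + 11/133 = 144/133
1 + 1/(144/133) = 1 + 133/144 = 277/144
11 + 1/(277/144) = 11 + 144/277 = 3191/277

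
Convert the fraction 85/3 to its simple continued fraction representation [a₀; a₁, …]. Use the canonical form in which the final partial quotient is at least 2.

Run the Euclidean algorithm, recording each quotient:
85 = 28·3 + 1, so a_0 = 28
3 = 3·1 + 0, so a_1 = 3

[28; 3]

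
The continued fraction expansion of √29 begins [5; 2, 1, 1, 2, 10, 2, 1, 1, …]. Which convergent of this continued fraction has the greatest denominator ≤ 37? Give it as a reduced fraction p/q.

a_0 = 5: 5/1  (≤ bound)
a_1 = 2: 11/2  (≤ bound)
a_2 = 1: 16/3  (≤ bound)
a_3 = 1: 27/5  (≤ bound)
a_4 = 2: 70/13  (≤ bound)
a_5 = 10: 727/135  (> 37, stop)

70/13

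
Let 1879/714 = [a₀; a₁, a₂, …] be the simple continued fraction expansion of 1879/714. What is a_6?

⌊1879/714⌋ = 2, remainder 451
⌊714/451⌋ = 1, remainder 263
⌊451/263⌋ = 1, remainder 188
⌊263/188⌋ = 1, remainder 75
⌊188/75⌋ = 2, remainder 38
⌊75/38⌋ = 1, remainder 37
⌊38/37⌋ = 1, remainder 1

1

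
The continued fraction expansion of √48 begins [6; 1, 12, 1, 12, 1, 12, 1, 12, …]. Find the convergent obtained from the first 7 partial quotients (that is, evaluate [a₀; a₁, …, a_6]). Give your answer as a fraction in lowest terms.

17466/2521

a_0 = 6: 6/1
a_1 = 1: 7/1
a_2 = 12: 90/13
a_3 = 1: 97/14
a_4 = 12: 1254/181
a_5 = 1: 1351/195
a_6 = 12: 17466/2521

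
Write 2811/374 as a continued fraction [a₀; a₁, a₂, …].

[7; 1, 1, 15, 12]

Repeatedly divide and take the remainder:
2811 ÷ 374 → quotient 7, remainder 193
374 ÷ 193 → quotient 1, remainder 181
193 ÷ 181 → quotient 1, remainder 12
181 ÷ 12 → quotient 15, remainder 1
12 ÷ 1 → quotient 12, remainder 0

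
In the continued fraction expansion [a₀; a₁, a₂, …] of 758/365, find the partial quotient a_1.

13

Apply division with remainder until the remainder is 0:
⌊758/365⌋ = 2, remainder 28
⌊365/28⌋ = 13, remainder 1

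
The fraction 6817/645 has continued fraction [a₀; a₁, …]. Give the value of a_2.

6817 = 10·645 + 367, so a_0 = 10
645 = 1·367 + 278, so a_1 = 1
367 = 1·278 + 89, so a_2 = 1

1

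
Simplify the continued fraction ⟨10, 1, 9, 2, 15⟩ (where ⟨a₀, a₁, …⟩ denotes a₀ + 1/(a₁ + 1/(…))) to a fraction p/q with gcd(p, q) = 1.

3544/325

Start with 15.
2 + 1/(15/1) = 2 + 1/15 = 31/15
9 + 1/(31/15) = 9 + 15/31 = 294/31
1 + 1/(294/31) = 1 + 31/294 = 325/294
10 + 1/(325/294) = 10 + 294/325 = 3544/325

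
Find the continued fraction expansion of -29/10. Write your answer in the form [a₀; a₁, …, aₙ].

[-3; 10]

Run the Euclidean algorithm, recording each quotient:
⌊-29/10⌋ = -3, remainder 1
⌊10/1⌋ = 10, remainder 0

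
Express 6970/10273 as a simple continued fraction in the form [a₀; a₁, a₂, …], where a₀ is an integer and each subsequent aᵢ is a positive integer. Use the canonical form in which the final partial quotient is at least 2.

6970 = 0·10273 + 6970, so a_0 = 0
10273 = 1·6970 + 3303, so a_1 = 1
6970 = 2·3303 + 364, so a_2 = 2
3303 = 9·364 + 27, so a_3 = 9
364 = 13·27 + 13, so a_4 = 13
27 = 2·13 + 1, so a_5 = 2
13 = 13·1 + 0, so a_6 = 13

[0; 1, 2, 9, 13, 2, 13]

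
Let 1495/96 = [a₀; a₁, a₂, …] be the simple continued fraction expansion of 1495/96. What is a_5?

1495 = 15·96 + 55, so a_0 = 15
96 = 1·55 + 41, so a_1 = 1
55 = 1·41 + 14, so a_2 = 1
41 = 2·14 + 13, so a_3 = 2
14 = 1·13 + 1, so a_4 = 1
13 = 13·1 + 0, so a_5 = 13

13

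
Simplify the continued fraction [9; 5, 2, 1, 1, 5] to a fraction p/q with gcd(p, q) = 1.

a_0 = 9: 9/1
a_1 = 5: 46/5
a_2 = 2: 101/11
a_3 = 1: 147/16
a_4 = 1: 248/27
a_5 = 5: 1387/151

1387/151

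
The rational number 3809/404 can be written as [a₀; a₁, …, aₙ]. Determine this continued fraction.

[9; 2, 2, 1, 57]

3809 = 9·404 + 173, so a_0 = 9
404 = 2·173 + 58, so a_1 = 2
173 = 2·58 + 57, so a_2 = 2
58 = 1·57 + 1, so a_3 = 1
57 = 57·1 + 0, so a_4 = 57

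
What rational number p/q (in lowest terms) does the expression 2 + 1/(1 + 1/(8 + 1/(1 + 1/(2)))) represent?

a_0 = 2: 2/1
a_1 = 1: 3/1
a_2 = 8: 26/9
a_3 = 1: 29/10
a_4 = 2: 84/29

84/29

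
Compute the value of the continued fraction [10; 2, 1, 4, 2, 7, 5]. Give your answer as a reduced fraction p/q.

12281/1186

a_0 = 10: 10/1
a_1 = 2: 21/2
a_2 = 1: 31/3
a_3 = 4: 145/14
a_4 = 2: 321/31
a_5 = 7: 2392/231
a_6 = 5: 12281/1186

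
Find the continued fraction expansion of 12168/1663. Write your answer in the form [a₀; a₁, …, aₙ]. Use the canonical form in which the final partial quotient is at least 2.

⌊12168/1663⌋ = 7, remainder 527
⌊1663/527⌋ = 3, remainder 82
⌊527/82⌋ = 6, remainder 35
⌊82/35⌋ = 2, remainder 12
⌊35/12⌋ = 2, remainder 11
⌊12/11⌋ = 1, remainder 1
⌊11/1⌋ = 11, remainder 0

[7; 3, 6, 2, 2, 1, 11]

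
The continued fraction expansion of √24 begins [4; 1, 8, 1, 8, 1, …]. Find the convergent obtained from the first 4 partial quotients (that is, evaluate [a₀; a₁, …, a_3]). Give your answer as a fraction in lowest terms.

49/10

Start with 1.
8 + 1/(1/1) = 8 + 1/1 = 9/1
1 + 1/(9/1) = 1 + 1/9 = 10/9
4 + 1/(10/9) = 4 + 9/10 = 49/10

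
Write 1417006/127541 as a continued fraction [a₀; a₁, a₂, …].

1417006 = 11·127541 + 14055, so a_0 = 11
127541 = 9·14055 + 1046, so a_1 = 9
14055 = 13·1046 + 457, so a_2 = 13
1046 = 2·457 + 132, so a_3 = 2
457 = 3·132 + 61, so a_4 = 3
132 = 2·61 + 10, so a_5 = 2
61 = 6·10 + 1, so a_6 = 6
10 = 10·1 + 0, so a_7 = 10

[11; 9, 13, 2, 3, 2, 6, 10]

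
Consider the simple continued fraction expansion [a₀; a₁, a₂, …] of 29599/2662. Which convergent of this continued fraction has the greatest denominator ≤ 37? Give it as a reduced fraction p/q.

a_0 = 11: 11/1  (≤ bound)
a_1 = 8: 89/8  (≤ bound)
a_2 = 2: 189/17  (≤ bound)
a_3 = 1: 278/25  (≤ bound)
a_4 = 1: 467/42  (> 37, stop)

278/25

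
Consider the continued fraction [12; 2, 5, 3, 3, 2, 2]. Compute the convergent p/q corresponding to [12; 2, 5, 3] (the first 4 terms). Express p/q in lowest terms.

Use the convergent recurrence hₖ = aₖ·hₖ₋₁ + hₖ₋₂ (and likewise for the denominators kₖ):
a_0 = 12: 12/1
a_1 = 2: 25/2
a_2 = 5: 137/11
a_3 = 3: 436/35

436/35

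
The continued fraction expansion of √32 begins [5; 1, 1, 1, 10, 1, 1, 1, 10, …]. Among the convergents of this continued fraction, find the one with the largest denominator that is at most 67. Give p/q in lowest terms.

379/67

a_0 = 5: 5/1  (≤ bound)
a_1 = 1: 6/1  (≤ bound)
a_2 = 1: 11/2  (≤ bound)
a_3 = 1: 17/3  (≤ bound)
a_4 = 10: 181/32  (≤ bound)
a_5 = 1: 198/35  (≤ bound)
a_6 = 1: 379/67  (≤ bound)
a_7 = 1: 577/102  (> 67, stop)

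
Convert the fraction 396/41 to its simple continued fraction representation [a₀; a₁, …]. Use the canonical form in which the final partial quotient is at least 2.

Repeatedly divide and take the remainder:
⌊396/41⌋ = 9, remainder 27
⌊41/27⌋ = 1, remainder 14
⌊27/14⌋ = 1, remainder 13
⌊14/13⌋ = 1, remainder 1
⌊13/1⌋ = 13, remainder 0

[9; 1, 1, 1, 13]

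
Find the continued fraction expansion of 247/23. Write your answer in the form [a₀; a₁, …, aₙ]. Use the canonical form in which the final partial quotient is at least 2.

247 = 10·23 + 17, so a_0 = 10
23 = 1·17 + 6, so a_1 = 1
17 = 2·6 + 5, so a_2 = 2
6 = 1·5 + 1, so a_3 = 1
5 = 5·1 + 0, so a_4 = 5

[10; 1, 2, 1, 5]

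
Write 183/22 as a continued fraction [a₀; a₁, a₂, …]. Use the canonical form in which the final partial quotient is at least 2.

183 = 8·22 + 7, so a_0 = 8
22 = 3·7 + 1, so a_1 = 3
7 = 7·1 + 0, so a_2 = 7

[8; 3, 7]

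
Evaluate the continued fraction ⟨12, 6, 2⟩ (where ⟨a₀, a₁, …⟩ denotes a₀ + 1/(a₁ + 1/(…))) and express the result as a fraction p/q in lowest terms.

a_0 = 12: 12/1
a_1 = 6: 73/6
a_2 = 2: 158/13

158/13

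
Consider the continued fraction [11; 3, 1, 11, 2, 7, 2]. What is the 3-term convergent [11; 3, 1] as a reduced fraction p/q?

Start with 1.
3 + 1/(1/1) = 3 + 1/1 = 4/1
11 + 1/(4/1) = 11 + 1/4 = 45/4

45/4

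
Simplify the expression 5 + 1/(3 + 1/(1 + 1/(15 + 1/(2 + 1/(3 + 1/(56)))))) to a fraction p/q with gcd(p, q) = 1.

133963/25498

Start with 56.
3 + 1/(56/1) = 3 + 1/56 = 169/56
2 + 1/(169/56) = 2 + 56/169 = 394/169
15 + 1/(394/169) = 15 + 169/394 = 6079/394
1 + 1/(6079/394) = 1 + 394/6079 = 6473/6079
3 + 1/(6473/6079) = 3 + 6079/6473 = 25498/6473
5 + 1/(25498/6473) = 5 + 6473/25498 = 133963/25498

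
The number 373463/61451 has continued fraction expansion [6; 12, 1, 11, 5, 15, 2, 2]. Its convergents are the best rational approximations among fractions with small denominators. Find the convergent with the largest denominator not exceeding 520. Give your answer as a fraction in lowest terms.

942/155

a_0 = 6: 6/1  (≤ bound)
a_1 = 12: 73/12  (≤ bound)
a_2 = 1: 79/13  (≤ bound)
a_3 = 11: 942/155  (≤ bound)
a_4 = 5: 4789/788  (> 520, stop)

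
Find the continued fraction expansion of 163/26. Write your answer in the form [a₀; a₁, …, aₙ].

[6; 3, 1, 2, 2]

163 = 6·26 + 7, so a_0 = 6
26 = 3·7 + 5, so a_1 = 3
7 = 1·5 + 2, so a_2 = 1
5 = 2·2 + 1, so a_3 = 2
2 = 2·1 + 0, so a_4 = 2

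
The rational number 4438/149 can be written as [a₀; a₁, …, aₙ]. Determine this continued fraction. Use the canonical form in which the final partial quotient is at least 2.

⌊4438/149⌋ = 29, remainder 117
⌊149/117⌋ = 1, remainder 32
⌊117/32⌋ = 3, remainder 21
⌊32/21⌋ = 1, remainder 11
⌊21/11⌋ = 1, remainder 10
⌊11/10⌋ = 1, remainder 1
⌊10/1⌋ = 10, remainder 0

[29; 1, 3, 1, 1, 1, 10]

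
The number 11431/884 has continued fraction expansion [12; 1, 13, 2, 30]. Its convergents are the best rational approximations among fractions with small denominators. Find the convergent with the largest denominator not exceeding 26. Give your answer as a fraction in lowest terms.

a_0 = 12: 12/1  (≤ bound)
a_1 = 1: 13/1  (≤ bound)
a_2 = 13: 181/14  (≤ bound)
a_3 = 2: 375/29  (> 26, stop)

181/14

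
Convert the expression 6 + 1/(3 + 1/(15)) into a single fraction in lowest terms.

Use the convergent recurrence hₖ = aₖ·hₖ₋₁ + hₖ₋₂ (and likewise for the denominators kₖ):
a_0 = 6: 6/1
a_1 = 3: 19/3
a_2 = 15: 291/46

291/46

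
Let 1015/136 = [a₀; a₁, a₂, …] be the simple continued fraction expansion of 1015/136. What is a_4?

⌊1015/136⌋ = 7, remainder 63
⌊136/63⌋ = 2, remainder 10
⌊63/10⌋ = 6, remainder 3
⌊10/3⌋ = 3, remainder 1
⌊3/1⌋ = 3, remainder 0

3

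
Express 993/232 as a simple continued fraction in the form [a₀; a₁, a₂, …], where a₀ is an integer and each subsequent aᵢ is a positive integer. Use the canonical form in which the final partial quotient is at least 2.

[4; 3, 1, 1, 3, 9]

Repeatedly divide and take the remainder:
⌊993/232⌋ = 4, remainder 65
⌊232/65⌋ = 3, remainder 37
⌊65/37⌋ = 1, remainder 28
⌊37/28⌋ = 1, remainder 9
⌊28/9⌋ = 3, remainder 1
⌊9/1⌋ = 9, remainder 0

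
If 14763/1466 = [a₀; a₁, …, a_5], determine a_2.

Apply division with remainder until the remainder is 0:
⌊14763/1466⌋ = 10, remainder 103
⌊1466/103⌋ = 14, remainder 24
⌊103/24⌋ = 4, remainder 7

4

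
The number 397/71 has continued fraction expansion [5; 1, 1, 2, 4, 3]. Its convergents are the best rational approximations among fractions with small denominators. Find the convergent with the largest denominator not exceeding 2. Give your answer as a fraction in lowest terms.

a_0 = 5: 5/1  (≤ bound)
a_1 = 1: 6/1  (≤ bound)
a_2 = 1: 11/2  (≤ bound)
a_3 = 2: 28/5  (> 2, stop)

11/2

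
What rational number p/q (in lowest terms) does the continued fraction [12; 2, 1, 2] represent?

99/8

Work from the innermost term outward:
Start with 2.
1 + 1/(2/1) = 1 + 1/2 = 3/2
2 + 1/(3/2) = 2 + 2/3 = 8/3
12 + 1/(8/3) = 12 + 3/8 = 99/8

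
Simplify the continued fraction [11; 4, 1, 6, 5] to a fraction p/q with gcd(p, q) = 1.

1961/175

Start with 5.
6 + 1/(5/1) = 6 + 1/5 = 31/5
1 + 1/(31/5) = 1 + 5/31 = 36/31
4 + 1/(36/31) = 4 + 31/36 = 175/36
11 + 1/(175/36) = 11 + 36/175 = 1961/175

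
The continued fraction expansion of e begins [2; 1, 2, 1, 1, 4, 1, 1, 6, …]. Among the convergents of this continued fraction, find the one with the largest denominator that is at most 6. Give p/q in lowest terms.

11/4

List convergents until the denominator exceeds the bound:
a_0 = 2: 2/1  (≤ bound)
a_1 = 1: 3/1  (≤ bound)
a_2 = 2: 8/3  (≤ bound)
a_3 = 1: 11/4  (≤ bound)
a_4 = 1: 19/7  (> 6, stop)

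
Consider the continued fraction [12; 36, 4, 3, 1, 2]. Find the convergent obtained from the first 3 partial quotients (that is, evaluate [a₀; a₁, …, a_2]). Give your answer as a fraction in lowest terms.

1744/145

Start with 4.
36 + 1/(4/1) = 36 + 1/4 = 145/4
12 + 1/(145/4) = 12 + 4/145 = 1744/145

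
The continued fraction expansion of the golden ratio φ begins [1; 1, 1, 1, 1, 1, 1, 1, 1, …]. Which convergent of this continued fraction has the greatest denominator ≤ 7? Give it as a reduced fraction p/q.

a_0 = 1: 1/1  (≤ bound)
a_1 = 1: 2/1  (≤ bound)
a_2 = 1: 3/2  (≤ bound)
a_3 = 1: 5/3  (≤ bound)
a_4 = 1: 8/5  (≤ bound)
a_5 = 1: 13/8  (> 7, stop)

8/5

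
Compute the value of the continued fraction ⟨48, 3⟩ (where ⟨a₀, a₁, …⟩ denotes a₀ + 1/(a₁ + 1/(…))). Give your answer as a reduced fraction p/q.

Start with 3.
48 + 1/(3/1) = 48 + 1/3 = 145/3

145/3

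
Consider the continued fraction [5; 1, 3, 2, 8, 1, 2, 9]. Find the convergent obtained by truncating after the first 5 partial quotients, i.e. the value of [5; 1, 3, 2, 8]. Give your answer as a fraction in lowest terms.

439/76

Build up convergents one term at a time:
a_0 = 5: 5/1
a_1 = 1: 6/1
a_2 = 3: 23/4
a_3 = 2: 52/9
a_4 = 8: 439/76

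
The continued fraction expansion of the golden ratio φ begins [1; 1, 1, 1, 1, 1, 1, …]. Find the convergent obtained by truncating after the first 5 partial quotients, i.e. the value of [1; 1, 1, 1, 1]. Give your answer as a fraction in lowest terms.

Build up convergents one term at a time:
a_0 = 1: 1/1
a_1 = 1: 2/1
a_2 = 1: 3/2
a_3 = 1: 5/3
a_4 = 1: 8/5

8/5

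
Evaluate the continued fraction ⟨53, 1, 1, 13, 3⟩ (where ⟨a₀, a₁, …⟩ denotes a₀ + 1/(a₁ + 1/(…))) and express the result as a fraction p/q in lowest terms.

4442/83

Collapse the nested fraction from the inside out:
Start with 3.
13 + 1/(3/1) = 13 + 1/3 = 40/3
1 + 1/(40/3) = 1 + 3/40 = 43/40
1 + 1/(43/40) = 1 + 40/43 = 83/43
53 + 1/(83/43) = 53 + 43/83 = 4442/83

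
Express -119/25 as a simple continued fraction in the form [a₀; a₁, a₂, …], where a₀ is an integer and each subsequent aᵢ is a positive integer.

[-5; 4, 6]

⌊-119/25⌋ = -5, remainder 6
⌊25/6⌋ = 4, remainder 1
⌊6/1⌋ = 6, remainder 0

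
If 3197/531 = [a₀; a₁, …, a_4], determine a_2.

3

⌊3197/531⌋ = 6, remainder 11
⌊531/11⌋ = 48, remainder 3
⌊11/3⌋ = 3, remainder 2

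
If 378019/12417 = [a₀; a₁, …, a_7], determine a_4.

378019 = 30·12417 + 5509, so a_0 = 30
12417 = 2·5509 + 1399, so a_1 = 2
5509 = 3·1399 + 1312, so a_2 = 3
1399 = 1·1312 + 87, so a_3 = 1
1312 = 15·87 + 7, so a_4 = 15

15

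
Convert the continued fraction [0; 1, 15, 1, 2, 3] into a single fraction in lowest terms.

Collapse the nested fraction from the inside out:
Start with 3.
2 + 1/(3/1) = 2 + 1/3 = 7/3
1 + 1/(7/3) = 1 + 3/7 = 10/7
15 + 1/(10/7) = 15 + 7/10 = 157/10
1 + 1/(157/10) = 1 + 10/157 = 167/157
0 + 1/(167/157) = 0 + 157/167 = 157/167

157/167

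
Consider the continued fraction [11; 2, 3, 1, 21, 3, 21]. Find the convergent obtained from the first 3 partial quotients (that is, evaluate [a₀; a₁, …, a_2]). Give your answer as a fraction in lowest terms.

80/7

a_0 = 11: 11/1
a_1 = 2: 23/2
a_2 = 3: 80/7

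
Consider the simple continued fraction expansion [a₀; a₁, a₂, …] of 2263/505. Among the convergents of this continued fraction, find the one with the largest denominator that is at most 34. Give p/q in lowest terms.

a_0 = 4: 4/1  (≤ bound)
a_1 = 2: 9/2  (≤ bound)
a_2 = 12: 112/25  (≤ bound)
a_3 = 1: 121/27  (≤ bound)
a_4 = 3: 475/106  (> 34, stop)

121/27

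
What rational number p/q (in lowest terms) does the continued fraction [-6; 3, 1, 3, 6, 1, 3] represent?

-2414/421

Starting at the tail and folding back:
Start with 3.
1 + 1/(3/1) = 1 + 1/3 = 4/3
6 + 1/(4/3) = 6 + 3/4 = 27/4
3 + 1/(27/4) = 3 + 4/27 = 85/27
1 + 1/(85/27) = 1 + 27/85 = 112/85
3 + 1/(112/85) = 3 + 85/112 = 421/112
-6 + 1/(421/112) = -6 + 112/421 = -2414/421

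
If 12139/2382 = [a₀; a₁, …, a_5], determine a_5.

12139 ÷ 2382 → quotient 5, remainder 229
2382 ÷ 229 → quotient 10, remainder 92
229 ÷ 92 → quotient 2, remainder 45
92 ÷ 45 → quotient 2, remainder 2
45 ÷ 2 → quotient 22, remainder 1
2 ÷ 1 → quotient 2, remainder 0

2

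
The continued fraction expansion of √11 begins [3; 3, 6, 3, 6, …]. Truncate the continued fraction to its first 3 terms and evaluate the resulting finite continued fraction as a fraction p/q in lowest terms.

63/19

a_0 = 3: 3/1
a_1 = 3: 10/3
a_2 = 6: 63/19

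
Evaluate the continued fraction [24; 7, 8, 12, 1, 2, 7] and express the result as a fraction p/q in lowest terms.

387622/16057

Use the convergent recurrence hₖ = aₖ·hₖ₋₁ + hₖ₋₂ (and likewise for the denominators kₖ):
a_0 = 24: 24/1
a_1 = 7: 169/7
a_2 = 8: 1376/57
a_3 = 12: 16681/691
a_4 = 1: 18057/748
a_5 = 2: 52795/2187
a_6 = 7: 387622/16057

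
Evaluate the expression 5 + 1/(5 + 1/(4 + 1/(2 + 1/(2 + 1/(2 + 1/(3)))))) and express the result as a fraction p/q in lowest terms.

a_0 = 5: 5/1
a_1 = 5: 26/5
a_2 = 4: 109/21
a_3 = 2: 244/47
a_4 = 2: 597/115
a_5 = 2: 1438/277
a_6 = 3: 4911/946

4911/946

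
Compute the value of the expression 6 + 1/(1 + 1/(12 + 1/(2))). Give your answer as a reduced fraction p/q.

Use the convergent recurrence hₖ = aₖ·hₖ₋₁ + hₖ₋₂ (and likewise for the denominators kₖ):
a_0 = 6: 6/1
a_1 = 1: 7/1
a_2 = 12: 90/13
a_3 = 2: 187/27

187/27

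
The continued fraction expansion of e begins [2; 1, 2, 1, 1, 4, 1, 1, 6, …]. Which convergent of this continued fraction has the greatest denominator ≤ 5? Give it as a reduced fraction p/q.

11/4

a_0 = 2: 2/1  (≤ bound)
a_1 = 1: 3/1  (≤ bound)
a_2 = 2: 8/3  (≤ bound)
a_3 = 1: 11/4  (≤ bound)
a_4 = 1: 19/7  (> 5, stop)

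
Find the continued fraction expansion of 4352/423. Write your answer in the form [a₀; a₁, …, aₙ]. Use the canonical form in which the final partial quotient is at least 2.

⌊4352/423⌋ = 10, remainder 122
⌊423/122⌋ = 3, remainder 57
⌊122/57⌋ = 2, remainder 8
⌊57/8⌋ = 7, remainder 1
⌊8/1⌋ = 8, remainder 0

[10; 3, 2, 7, 8]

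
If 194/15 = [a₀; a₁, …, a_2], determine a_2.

14

Repeatedly divide and take the remainder:
194 = 12·15 + 14, so a_0 = 12
15 = 1·14 + 1, so a_1 = 1
14 = 14·1 + 0, so a_2 = 14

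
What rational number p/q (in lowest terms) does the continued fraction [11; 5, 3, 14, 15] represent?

Collapse the nested fraction from the inside out:
Start with 15.
14 + 1/(15/1) = 14 + 1/15 = 211/15
3 + 1/(211/15) = 3 + 15/211 = 648/211
5 + 1/(648/211) = 5 + 211/648 = 3451/648
11 + 1/(3451/648) = 11 + 648/3451 = 38609/3451

38609/3451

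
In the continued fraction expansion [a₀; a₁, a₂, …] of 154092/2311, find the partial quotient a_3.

Repeatedly divide and take the remainder:
154092 = 66·2311 + 1566, so a_0 = 66
2311 = 1·1566 + 745, so a_1 = 1
1566 = 2·745 + 76, so a_2 = 2
745 = 9·76 + 61, so a_3 = 9

9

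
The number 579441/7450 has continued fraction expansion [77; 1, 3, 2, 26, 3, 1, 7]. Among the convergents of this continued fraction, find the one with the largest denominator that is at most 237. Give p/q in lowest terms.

700/9

a_0 = 77: 77/1  (≤ bound)
a_1 = 1: 78/1  (≤ bound)
a_2 = 3: 311/4  (≤ bound)
a_3 = 2: 700/9  (≤ bound)
a_4 = 26: 18511/238  (> 237, stop)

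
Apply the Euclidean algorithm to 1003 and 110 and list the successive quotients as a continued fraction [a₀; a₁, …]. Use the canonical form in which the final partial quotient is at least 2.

Run the Euclidean algorithm, recording each quotient:
⌊1003/110⌋ = 9, remainder 13
⌊110/13⌋ = 8, remainder 6
⌊13/6⌋ = 2, remainder 1
⌊6/1⌋ = 6, remainder 0

[9; 8, 2, 6]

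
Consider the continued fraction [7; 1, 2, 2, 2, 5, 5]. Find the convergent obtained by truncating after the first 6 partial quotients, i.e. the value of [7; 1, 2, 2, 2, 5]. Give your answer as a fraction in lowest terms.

709/92

a_0 = 7: 7/1
a_1 = 1: 8/1
a_2 = 2: 23/3
a_3 = 2: 54/7
a_4 = 2: 131/17
a_5 = 5: 709/92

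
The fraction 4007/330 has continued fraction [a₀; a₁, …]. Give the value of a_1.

7

Run the Euclidean algorithm, recording each quotient:
⌊4007/330⌋ = 12, remainder 47
⌊330/47⌋ = 7, remainder 1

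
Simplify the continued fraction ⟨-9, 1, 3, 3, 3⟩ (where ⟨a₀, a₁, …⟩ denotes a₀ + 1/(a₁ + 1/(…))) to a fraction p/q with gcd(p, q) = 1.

-354/43

a_0 = -9: -9/1
a_1 = 1: -8/1
a_2 = 3: -33/4
a_3 = 3: -107/13
a_4 = 3: -354/43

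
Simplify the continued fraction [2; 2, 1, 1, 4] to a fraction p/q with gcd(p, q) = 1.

55/23

Compute successive convergents:
a_0 = 2: 2/1
a_1 = 2: 5/2
a_2 = 1: 7/3
a_3 = 1: 12/5
a_4 = 4: 55/23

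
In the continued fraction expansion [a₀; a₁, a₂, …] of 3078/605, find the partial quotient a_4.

2

Apply division with remainder until the remainder is 0:
3078 = 5·605 + 53, so a_0 = 5
605 = 11·53 + 22, so a_1 = 11
53 = 2·22 + 9, so a_2 = 2
22 = 2·9 + 4, so a_3 = 2
9 = 2·4 + 1, so a_4 = 2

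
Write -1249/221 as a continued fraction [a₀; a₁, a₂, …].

-1249 ÷ 221 → quotient -6, remainder 77
221 ÷ 77 → quotient 2, remainder 67
77 ÷ 67 → quotient 1, remainder 10
67 ÷ 10 → quotient 6, remainder 7
10 ÷ 7 → quotient 1, remainder 3
7 ÷ 3 → quotient 2, remainder 1
3 ÷ 1 → quotient 3, remainder 0

[-6; 2, 1, 6, 1, 2, 3]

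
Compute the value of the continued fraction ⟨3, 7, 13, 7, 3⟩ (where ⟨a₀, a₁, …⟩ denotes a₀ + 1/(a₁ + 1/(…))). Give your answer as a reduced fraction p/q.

6424/2045

Starting at the tail and folding back:
Start with 3.
7 + 1/(3/1) = 7 + 1/3 = 22/3
13 + 1/(22/3) = 13 + 3/22 = 289/22
7 + 1/(289/22) = 7 + 22/289 = 2045/289
3 + 1/(2045/289) = 3 + 289/2045 = 6424/2045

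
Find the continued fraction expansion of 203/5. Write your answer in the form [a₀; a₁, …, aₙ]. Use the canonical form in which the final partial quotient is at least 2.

[40; 1, 1, 2]

203 = 40·5 + 3, so a_0 = 40
5 = 1·3 + 2, so a_1 = 1
3 = 1·2 + 1, so a_2 = 1
2 = 2·1 + 0, so a_3 = 2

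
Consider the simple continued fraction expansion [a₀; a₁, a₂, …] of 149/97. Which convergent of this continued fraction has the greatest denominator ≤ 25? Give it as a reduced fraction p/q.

List convergents until the denominator exceeds the bound:
a_0 = 1: 1/1  (≤ bound)
a_1 = 1: 2/1  (≤ bound)
a_2 = 1: 3/2  (≤ bound)
a_3 = 6: 20/13  (≤ bound)
a_4 = 2: 43/28  (> 25, stop)

20/13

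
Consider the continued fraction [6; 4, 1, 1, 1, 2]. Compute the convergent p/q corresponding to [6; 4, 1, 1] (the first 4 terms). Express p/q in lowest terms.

56/9

a_0 = 6: 6/1
a_1 = 4: 25/4
a_2 = 1: 31/5
a_3 = 1: 56/9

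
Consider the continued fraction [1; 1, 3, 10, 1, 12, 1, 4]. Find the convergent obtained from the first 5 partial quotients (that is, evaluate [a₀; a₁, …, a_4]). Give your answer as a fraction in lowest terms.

79/45

Use the convergent recurrence hₖ = aₖ·hₖ₋₁ + hₖ₋₂ (and likewise for the denominators kₖ):
a_0 = 1: 1/1
a_1 = 1: 2/1
a_2 = 3: 7/4
a_3 = 10: 72/41
a_4 = 1: 79/45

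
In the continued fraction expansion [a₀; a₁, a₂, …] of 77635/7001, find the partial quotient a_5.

77635 = 11·7001 + 624, so a_0 = 11
7001 = 11·624 + 137, so a_1 = 11
624 = 4·137 + 76, so a_2 = 4
137 = 1·76 + 61, so a_3 = 1
76 = 1·61 + 15, so a_4 = 1
61 = 4·15 + 1, so a_5 = 4

4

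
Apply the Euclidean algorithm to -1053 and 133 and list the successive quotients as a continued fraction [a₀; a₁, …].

Run the Euclidean algorithm, recording each quotient:
-1053 ÷ 133 → quotient -8, remainder 11
133 ÷ 11 → quotient 12, remainder 1
11 ÷ 1 → quotient 11, remainder 0

[-8; 12, 11]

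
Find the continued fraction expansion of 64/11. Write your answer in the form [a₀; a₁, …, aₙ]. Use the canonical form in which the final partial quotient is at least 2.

[5; 1, 4, 2]

⌊64/11⌋ = 5, remainder 9
⌊11/9⌋ = 1, remainder 2
⌊9/2⌋ = 4, remainder 1
⌊2/1⌋ = 2, remainder 0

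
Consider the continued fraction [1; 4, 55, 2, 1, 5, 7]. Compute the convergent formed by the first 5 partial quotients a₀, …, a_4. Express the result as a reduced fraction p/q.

Starting at the tail and folding back:
Start with 1.
2 + 1/(1/1) = 2 + 1/1 = 3/1
55 + 1/(3/1) = 55 + 1/3 = 166/3
4 + 1/(166/3) = 4 + 3/166 = 667/166
1 + 1/(667/166) = 1 + 166/667 = 833/667

833/667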